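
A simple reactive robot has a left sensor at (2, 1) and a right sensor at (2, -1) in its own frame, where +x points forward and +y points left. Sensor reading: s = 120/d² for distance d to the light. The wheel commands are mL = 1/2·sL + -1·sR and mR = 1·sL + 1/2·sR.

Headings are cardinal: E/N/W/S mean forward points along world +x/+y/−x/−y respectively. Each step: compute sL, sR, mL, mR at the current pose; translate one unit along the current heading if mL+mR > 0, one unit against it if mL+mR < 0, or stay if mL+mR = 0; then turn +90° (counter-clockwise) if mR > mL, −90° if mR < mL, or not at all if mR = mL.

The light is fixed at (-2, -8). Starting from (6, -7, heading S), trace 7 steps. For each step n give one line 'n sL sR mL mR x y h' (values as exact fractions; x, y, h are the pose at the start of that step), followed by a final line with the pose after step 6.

n=0: pose=(6,-7,S); sL=60/41, sR=12/5; mL=-342/205, mR=546/205; mL+mR=204/205 → advance +1; mR−mL=888/205 → turn +1·90°
n=1: pose=(6,-8,E); sL=120/101, sR=120/101; mL=-60/101, mR=180/101; mL+mR=120/101 → advance +1; mR−mL=240/101 → turn +1·90°
n=2: pose=(7,-8,N); sL=30/17, sR=15/13; mL=-60/221, mR=1035/442; mL+mR=915/442 → advance +1; mR−mL=1155/442 → turn +1·90°
n=3: pose=(7,-7,W); sL=120/49, sR=120/53; mL=-2700/2597, mR=9300/2597; mL+mR=6600/2597 → advance +1; mR−mL=12000/2597 → turn +1·90°
n=4: pose=(6,-7,S); sL=60/41, sR=12/5; mL=-342/205, mR=546/205; mL+mR=204/205 → advance +1; mR−mL=888/205 → turn +1·90°
n=5: pose=(6,-8,E); sL=120/101, sR=120/101; mL=-60/101, mR=180/101; mL+mR=120/101 → advance +1; mR−mL=240/101 → turn +1·90°
n=6: pose=(7,-8,N); sL=30/17, sR=15/13; mL=-60/221, mR=1035/442; mL+mR=915/442 → advance +1; mR−mL=1155/442 → turn +1·90°

0 60/41 12/5 -342/205 546/205 6 -7 S
1 120/101 120/101 -60/101 180/101 6 -8 E
2 30/17 15/13 -60/221 1035/442 7 -8 N
3 120/49 120/53 -2700/2597 9300/2597 7 -7 W
4 60/41 12/5 -342/205 546/205 6 -7 S
5 120/101 120/101 -60/101 180/101 6 -8 E
6 30/17 15/13 -60/221 1035/442 7 -8 N
final 7 -7 W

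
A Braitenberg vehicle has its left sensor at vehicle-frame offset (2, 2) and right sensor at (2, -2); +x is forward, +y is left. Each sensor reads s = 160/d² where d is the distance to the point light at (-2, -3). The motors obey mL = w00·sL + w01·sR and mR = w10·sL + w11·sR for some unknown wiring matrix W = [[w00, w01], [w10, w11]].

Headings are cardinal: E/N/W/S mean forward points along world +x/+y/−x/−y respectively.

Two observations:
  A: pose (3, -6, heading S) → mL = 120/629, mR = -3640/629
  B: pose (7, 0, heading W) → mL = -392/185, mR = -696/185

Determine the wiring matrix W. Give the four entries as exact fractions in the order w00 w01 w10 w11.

-1 1/2 -1/2 -1

obs A: pose=(3,-6,S) → sL=80/37, sR=80/17, mL=120/629, mR=-3640/629
obs B: pose=(7,0,W) → sL=16/5, sR=80/37, mL=-392/185, mR=-696/185
sensor matrix S = [[80/37, 80/17], [16/5, 80/37]]; det S = -241664/23273
solve [mL_A; mL_B] = S·[w00; w01] and [mR_A; mR_B] = S·[w10; w11]:
  w00 = -1, w01 = 1/2, w10 = -1/2, w11 = -1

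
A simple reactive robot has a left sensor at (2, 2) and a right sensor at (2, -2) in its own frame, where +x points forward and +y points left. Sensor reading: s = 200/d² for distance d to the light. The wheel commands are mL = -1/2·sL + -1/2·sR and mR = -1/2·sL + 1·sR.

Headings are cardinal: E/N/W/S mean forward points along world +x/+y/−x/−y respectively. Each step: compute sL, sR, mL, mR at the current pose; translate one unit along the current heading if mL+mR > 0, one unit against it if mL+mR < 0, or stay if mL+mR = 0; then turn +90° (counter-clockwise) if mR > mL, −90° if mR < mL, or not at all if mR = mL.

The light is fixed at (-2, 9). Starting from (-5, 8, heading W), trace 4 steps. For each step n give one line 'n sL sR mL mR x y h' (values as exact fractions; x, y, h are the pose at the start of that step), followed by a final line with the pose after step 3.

n=0: pose=(-5,8,W); sL=100/17, sR=100/13; mL=-1500/221, mR=1050/221; mL+mR=-450/221 → advance -1; mR−mL=150/13 → turn +1·90°
n=1: pose=(-4,8,S); sL=200/9, sR=8; mL=-136/9, mR=-28/9; mL+mR=-164/9 → advance -1; mR−mL=12 → turn +1·90°
n=2: pose=(-4,9,E); sL=50, sR=50; mL=-50, mR=25; mL+mR=-25 → advance -1; mR−mL=75 → turn +1·90°
n=3: pose=(-5,9,N); sL=200/29, sR=40; mL=-680/29, mR=1060/29; mL+mR=380/29 → advance +1; mR−mL=60 → turn +1·90°

0 100/17 100/13 -1500/221 1050/221 -5 8 W
1 200/9 8 -136/9 -28/9 -4 8 S
2 50 50 -50 25 -4 9 E
3 200/29 40 -680/29 1060/29 -5 9 N
final -5 10 W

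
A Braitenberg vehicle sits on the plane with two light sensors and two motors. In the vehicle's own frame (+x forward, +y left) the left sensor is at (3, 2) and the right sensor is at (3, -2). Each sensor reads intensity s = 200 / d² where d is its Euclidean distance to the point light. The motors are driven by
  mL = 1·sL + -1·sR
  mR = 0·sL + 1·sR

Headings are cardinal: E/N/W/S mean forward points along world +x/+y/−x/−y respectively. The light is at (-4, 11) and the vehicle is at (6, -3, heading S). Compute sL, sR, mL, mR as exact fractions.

200/433 200/353 -16000/152849 200/353

left sensor world pos  = (8, -6); dL² = 433
right sensor world pos = (4, -6); dR² = 353
sL = 200/433 = 200/433
sR = 200/353 = 200/353
mL = 1·sL + -1·sR = -16000/152849
mR = 0·sL + 1·sR = 200/353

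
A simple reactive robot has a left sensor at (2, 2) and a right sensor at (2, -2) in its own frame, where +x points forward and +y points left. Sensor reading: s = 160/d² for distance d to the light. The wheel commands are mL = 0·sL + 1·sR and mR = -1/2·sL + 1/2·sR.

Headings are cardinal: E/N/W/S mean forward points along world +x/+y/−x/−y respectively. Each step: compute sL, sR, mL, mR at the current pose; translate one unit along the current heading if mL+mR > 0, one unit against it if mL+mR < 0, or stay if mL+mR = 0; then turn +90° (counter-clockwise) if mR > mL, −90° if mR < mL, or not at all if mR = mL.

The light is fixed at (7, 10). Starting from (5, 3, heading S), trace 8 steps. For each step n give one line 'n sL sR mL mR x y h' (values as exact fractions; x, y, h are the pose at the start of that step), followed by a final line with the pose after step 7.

0 160/81 160/97 160/97 -1280/7857 5 3 S
1 40/29 40/13 40/13 320/377 5 2 W
2 160/61 160/37 160/37 1920/2257 4 2 N
3 80/13 80/41 80/41 -1120/533 4 3 E
4 32/17 160/117 160/117 -512/1989 3 3 S
5 20/17 20/9 20/9 80/153 3 2 W
6 32/17 32/9 32/9 128/153 2 2 N
7 80/17 16/9 16/9 -224/153 2 3 E
final 3 3 S

n=0: pose=(5,3,S); sL=160/81, sR=160/97; mL=160/97, mR=-1280/7857; mL+mR=11680/7857 → advance +1; mR−mL=-14240/7857 → turn -1·90°
n=1: pose=(5,2,W); sL=40/29, sR=40/13; mL=40/13, mR=320/377; mL+mR=1480/377 → advance +1; mR−mL=-840/377 → turn -1·90°
n=2: pose=(4,2,N); sL=160/61, sR=160/37; mL=160/37, mR=1920/2257; mL+mR=11680/2257 → advance +1; mR−mL=-7840/2257 → turn -1·90°
n=3: pose=(4,3,E); sL=80/13, sR=80/41; mL=80/41, mR=-1120/533; mL+mR=-80/533 → advance -1; mR−mL=-2160/533 → turn -1·90°
n=4: pose=(3,3,S); sL=32/17, sR=160/117; mL=160/117, mR=-512/1989; mL+mR=736/663 → advance +1; mR−mL=-3232/1989 → turn -1·90°
n=5: pose=(3,2,W); sL=20/17, sR=20/9; mL=20/9, mR=80/153; mL+mR=140/51 → advance +1; mR−mL=-260/153 → turn -1·90°
n=6: pose=(2,2,N); sL=32/17, sR=32/9; mL=32/9, mR=128/153; mL+mR=224/51 → advance +1; mR−mL=-416/153 → turn -1·90°
n=7: pose=(2,3,E); sL=80/17, sR=16/9; mL=16/9, mR=-224/153; mL+mR=16/51 → advance +1; mR−mL=-496/153 → turn -1·90°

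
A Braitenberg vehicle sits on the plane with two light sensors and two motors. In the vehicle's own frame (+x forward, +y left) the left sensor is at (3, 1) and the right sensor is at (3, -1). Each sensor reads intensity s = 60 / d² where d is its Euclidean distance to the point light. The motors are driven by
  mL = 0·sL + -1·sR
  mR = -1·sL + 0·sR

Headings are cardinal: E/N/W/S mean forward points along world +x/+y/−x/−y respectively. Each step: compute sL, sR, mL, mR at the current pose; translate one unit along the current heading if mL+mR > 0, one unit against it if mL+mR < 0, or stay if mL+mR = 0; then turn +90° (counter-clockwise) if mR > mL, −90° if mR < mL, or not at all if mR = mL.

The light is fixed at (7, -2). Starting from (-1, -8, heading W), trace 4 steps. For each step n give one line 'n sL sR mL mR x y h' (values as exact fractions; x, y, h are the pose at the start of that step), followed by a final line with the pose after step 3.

0 6/17 30/73 -30/73 -6/17 -1 -8 W
1 20/39 12/29 -12/29 -20/39 0 -8 S
2 15/34 15/29 -15/29 -15/34 0 -7 W
3 60/89 60/113 -60/113 -60/89 1 -7 S
final 1 -6 W

n=0: pose=(-1,-8,W); sL=6/17, sR=30/73; mL=-30/73, mR=-6/17; mL+mR=-948/1241 → advance -1; mR−mL=72/1241 → turn +1·90°
n=1: pose=(0,-8,S); sL=20/39, sR=12/29; mL=-12/29, mR=-20/39; mL+mR=-1048/1131 → advance -1; mR−mL=-112/1131 → turn -1·90°
n=2: pose=(0,-7,W); sL=15/34, sR=15/29; mL=-15/29, mR=-15/34; mL+mR=-945/986 → advance -1; mR−mL=75/986 → turn +1·90°
n=3: pose=(1,-7,S); sL=60/89, sR=60/113; mL=-60/113, mR=-60/89; mL+mR=-12120/10057 → advance -1; mR−mL=-1440/10057 → turn -1·90°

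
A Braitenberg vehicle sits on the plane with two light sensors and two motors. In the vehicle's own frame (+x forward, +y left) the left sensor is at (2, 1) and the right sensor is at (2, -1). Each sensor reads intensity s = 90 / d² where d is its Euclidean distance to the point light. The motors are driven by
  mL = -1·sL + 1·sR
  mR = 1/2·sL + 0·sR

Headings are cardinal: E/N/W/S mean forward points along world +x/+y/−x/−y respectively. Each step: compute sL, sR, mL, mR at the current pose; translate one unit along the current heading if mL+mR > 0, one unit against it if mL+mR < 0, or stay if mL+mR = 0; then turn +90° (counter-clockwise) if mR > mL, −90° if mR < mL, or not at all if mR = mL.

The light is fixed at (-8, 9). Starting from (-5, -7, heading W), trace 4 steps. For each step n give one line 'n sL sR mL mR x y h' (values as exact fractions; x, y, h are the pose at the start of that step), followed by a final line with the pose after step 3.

0 9/29 45/113 288/3277 9/58 -5 -7 W
1 10/37 18/65 16/2405 5/37 -6 -7 S
2 45/136 9/34 -9/136 45/272 -6 -8 E
3 90/229 90/241 -1080/55189 45/229 -5 -8 N
final -5 -7 W

n=0: pose=(-5,-7,W); sL=9/29, sR=45/113; mL=288/3277, mR=9/58; mL+mR=1593/6554 → advance +1; mR−mL=441/6554 → turn +1·90°
n=1: pose=(-6,-7,S); sL=10/37, sR=18/65; mL=16/2405, mR=5/37; mL+mR=341/2405 → advance +1; mR−mL=309/2405 → turn +1·90°
n=2: pose=(-6,-8,E); sL=45/136, sR=9/34; mL=-9/136, mR=45/272; mL+mR=27/272 → advance +1; mR−mL=63/272 → turn +1·90°
n=3: pose=(-5,-8,N); sL=90/229, sR=90/241; mL=-1080/55189, mR=45/229; mL+mR=9765/55189 → advance +1; mR−mL=11925/55189 → turn +1·90°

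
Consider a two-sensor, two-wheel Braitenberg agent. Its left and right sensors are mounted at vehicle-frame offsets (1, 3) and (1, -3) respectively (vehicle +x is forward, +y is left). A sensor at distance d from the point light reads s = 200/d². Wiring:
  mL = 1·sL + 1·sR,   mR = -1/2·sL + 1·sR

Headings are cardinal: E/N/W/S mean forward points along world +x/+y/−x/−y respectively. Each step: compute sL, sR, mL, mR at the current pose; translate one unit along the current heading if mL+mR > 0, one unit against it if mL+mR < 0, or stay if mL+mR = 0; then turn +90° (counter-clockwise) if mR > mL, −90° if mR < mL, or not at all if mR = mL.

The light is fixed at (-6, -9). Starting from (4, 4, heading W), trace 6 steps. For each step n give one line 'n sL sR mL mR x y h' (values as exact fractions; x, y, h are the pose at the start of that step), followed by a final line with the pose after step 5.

0 200/181 200/337 103600/60997 2500/60997 4 4 W
1 25/29 10/17 715/493 155/986 3 4 N
2 200/389 200/221 122000/85969 55700/85969 3 5 E
3 100/169 100/109 27800/18421 11450/18421 4 5 S
4 200/181 200/337 103600/60997 2500/60997 4 4 W
5 25/29 10/17 715/493 155/986 3 4 N
final 3 5 E

n=0: pose=(4,4,W); sL=200/181, sR=200/337; mL=103600/60997, mR=2500/60997; mL+mR=106100/60997 → advance +1; mR−mL=-300/181 → turn -1·90°
n=1: pose=(3,4,N); sL=25/29, sR=10/17; mL=715/493, mR=155/986; mL+mR=1585/986 → advance +1; mR−mL=-75/58 → turn -1·90°
n=2: pose=(3,5,E); sL=200/389, sR=200/221; mL=122000/85969, mR=55700/85969; mL+mR=177700/85969 → advance +1; mR−mL=-300/389 → turn -1·90°
n=3: pose=(4,5,S); sL=100/169, sR=100/109; mL=27800/18421, mR=11450/18421; mL+mR=39250/18421 → advance +1; mR−mL=-150/169 → turn -1·90°
n=4: pose=(4,4,W); sL=200/181, sR=200/337; mL=103600/60997, mR=2500/60997; mL+mR=106100/60997 → advance +1; mR−mL=-300/181 → turn -1·90°
n=5: pose=(3,4,N); sL=25/29, sR=10/17; mL=715/493, mR=155/986; mL+mR=1585/986 → advance +1; mR−mL=-75/58 → turn -1·90°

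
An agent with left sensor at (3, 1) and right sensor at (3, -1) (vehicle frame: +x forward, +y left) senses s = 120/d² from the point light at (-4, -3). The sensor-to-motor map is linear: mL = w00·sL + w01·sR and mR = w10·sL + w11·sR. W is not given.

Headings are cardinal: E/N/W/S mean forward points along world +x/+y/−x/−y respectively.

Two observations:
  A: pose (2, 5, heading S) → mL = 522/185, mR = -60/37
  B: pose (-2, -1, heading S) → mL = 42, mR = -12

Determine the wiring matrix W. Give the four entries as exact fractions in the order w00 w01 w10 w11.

1 1/2 -1 0

obs A: pose=(2,5,S) → sL=60/37, sR=12/5, mL=522/185, mR=-60/37
obs B: pose=(-2,-1,S) → sL=12, sR=60, mL=42, mR=-12
sensor matrix S = [[60/37, 12/5], [12, 60]]; det S = 12672/185
solve [mL_A; mL_B] = S·[w00; w01] and [mR_A; mR_B] = S·[w10; w11]:
  w00 = 1, w01 = 1/2, w10 = -1, w11 = 0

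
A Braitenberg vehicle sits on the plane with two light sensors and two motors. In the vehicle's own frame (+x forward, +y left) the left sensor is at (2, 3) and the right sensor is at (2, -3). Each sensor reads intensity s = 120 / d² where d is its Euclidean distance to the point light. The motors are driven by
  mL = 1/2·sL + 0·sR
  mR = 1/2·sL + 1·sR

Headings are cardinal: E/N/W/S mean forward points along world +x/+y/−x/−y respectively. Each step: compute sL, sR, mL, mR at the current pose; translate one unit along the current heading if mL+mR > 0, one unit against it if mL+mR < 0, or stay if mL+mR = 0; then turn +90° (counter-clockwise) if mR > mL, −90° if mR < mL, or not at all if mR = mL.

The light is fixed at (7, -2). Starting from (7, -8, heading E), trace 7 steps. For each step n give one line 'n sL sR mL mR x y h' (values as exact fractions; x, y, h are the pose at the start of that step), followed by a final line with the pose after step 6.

0 120/13 24/17 60/13 1332/221 7 -8 E
1 6 15/4 3 27/4 8 -8 N
2 24/13 24 12/13 324/13 8 -7 W
3 60/29 60/29 30/29 90/29 7 -7 S
4 120/13 24/17 60/13 1332/221 7 -8 E
5 6 15/4 3 27/4 8 -8 N
6 24/13 24 12/13 324/13 8 -7 W
final 7 -7 S

n=0: pose=(7,-8,E); sL=120/13, sR=24/17; mL=60/13, mR=1332/221; mL+mR=2352/221 → advance +1; mR−mL=24/17 → turn +1·90°
n=1: pose=(8,-8,N); sL=6, sR=15/4; mL=3, mR=27/4; mL+mR=39/4 → advance +1; mR−mL=15/4 → turn +1·90°
n=2: pose=(8,-7,W); sL=24/13, sR=24; mL=12/13, mR=324/13; mL+mR=336/13 → advance +1; mR−mL=24 → turn +1·90°
n=3: pose=(7,-7,S); sL=60/29, sR=60/29; mL=30/29, mR=90/29; mL+mR=120/29 → advance +1; mR−mL=60/29 → turn +1·90°
n=4: pose=(7,-8,E); sL=120/13, sR=24/17; mL=60/13, mR=1332/221; mL+mR=2352/221 → advance +1; mR−mL=24/17 → turn +1·90°
n=5: pose=(8,-8,N); sL=6, sR=15/4; mL=3, mR=27/4; mL+mR=39/4 → advance +1; mR−mL=15/4 → turn +1·90°
n=6: pose=(8,-7,W); sL=24/13, sR=24; mL=12/13, mR=324/13; mL+mR=336/13 → advance +1; mR−mL=24 → turn +1·90°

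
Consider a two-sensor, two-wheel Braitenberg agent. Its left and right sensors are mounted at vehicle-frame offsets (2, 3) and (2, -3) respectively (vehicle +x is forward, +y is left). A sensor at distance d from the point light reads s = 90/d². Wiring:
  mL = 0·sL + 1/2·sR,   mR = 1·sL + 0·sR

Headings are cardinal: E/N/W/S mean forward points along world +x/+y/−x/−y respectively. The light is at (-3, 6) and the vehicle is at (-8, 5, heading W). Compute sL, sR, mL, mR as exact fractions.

18/13 90/53 45/53 18/13

left sensor world pos  = (-10, 2); dL² = 65
right sensor world pos = (-10, 8); dR² = 53
sL = 90/65 = 18/13
sR = 90/53 = 90/53
mL = 0·sL + 1/2·sR = 45/53
mR = 1·sL + 0·sR = 18/13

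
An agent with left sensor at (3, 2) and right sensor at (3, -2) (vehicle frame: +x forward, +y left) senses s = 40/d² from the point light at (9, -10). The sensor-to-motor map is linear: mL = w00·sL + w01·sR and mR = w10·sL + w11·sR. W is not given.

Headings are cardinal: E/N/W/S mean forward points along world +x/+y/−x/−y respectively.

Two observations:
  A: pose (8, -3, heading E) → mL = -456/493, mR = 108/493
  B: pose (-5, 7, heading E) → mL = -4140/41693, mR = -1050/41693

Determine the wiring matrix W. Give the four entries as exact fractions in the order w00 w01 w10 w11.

-1/2 -1/2 -1 1/2

obs A: pose=(8,-3,E) → sL=8/17, sR=40/29, mL=-456/493, mR=108/493
obs B: pose=(-5,7,E) → sL=20/241, sR=20/173, mL=-4140/41693, mR=-1050/41693
sensor matrix S = [[8/17, 40/29], [20/241, 20/173]]; det S = -1234560/20554649
solve [mL_A; mL_B] = S·[w00; w01] and [mR_A; mR_B] = S·[w10; w11]:
  w00 = -1/2, w01 = -1/2, w10 = -1, w11 = 1/2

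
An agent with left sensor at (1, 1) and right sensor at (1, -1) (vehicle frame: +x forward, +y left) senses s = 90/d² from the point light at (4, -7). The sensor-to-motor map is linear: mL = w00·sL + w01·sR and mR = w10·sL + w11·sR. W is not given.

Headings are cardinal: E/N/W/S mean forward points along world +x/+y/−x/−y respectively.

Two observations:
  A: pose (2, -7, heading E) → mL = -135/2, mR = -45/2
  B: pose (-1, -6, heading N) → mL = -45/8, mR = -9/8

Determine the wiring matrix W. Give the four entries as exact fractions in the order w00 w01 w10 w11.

obs A: pose=(2,-7,E) → sL=45, sR=45, mL=-135/2, mR=-45/2
obs B: pose=(-1,-6,N) → sL=9/4, sR=9/2, mL=-45/8, mR=-9/8
sensor matrix S = [[45, 45], [9/4, 9/2]]; det S = 405/4
solve [mL_A; mL_B] = S·[w00; w01] and [mR_A; mR_B] = S·[w10; w11]:
  w00 = -1/2, w01 = -1, w10 = -1/2, w11 = 0

-1/2 -1 -1/2 0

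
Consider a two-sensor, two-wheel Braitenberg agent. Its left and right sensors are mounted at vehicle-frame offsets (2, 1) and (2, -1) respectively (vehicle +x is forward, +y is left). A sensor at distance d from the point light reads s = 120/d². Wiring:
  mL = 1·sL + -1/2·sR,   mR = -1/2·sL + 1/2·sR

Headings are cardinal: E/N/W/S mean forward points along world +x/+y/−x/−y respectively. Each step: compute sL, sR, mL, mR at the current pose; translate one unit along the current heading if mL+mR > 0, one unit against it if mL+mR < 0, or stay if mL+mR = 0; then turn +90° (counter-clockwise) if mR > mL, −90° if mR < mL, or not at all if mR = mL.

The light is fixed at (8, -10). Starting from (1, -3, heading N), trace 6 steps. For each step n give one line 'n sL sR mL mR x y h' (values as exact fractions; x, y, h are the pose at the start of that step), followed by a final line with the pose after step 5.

0 24/29 40/39 356/1131 112/1131 1 -3 N
1 60/53 60/37 630/1961 480/1961 1 -2 E
2 120/61 24/17 1308/1037 -288/1037 2 -2 S
3 6/5 15/16 117/160 -21/160 2 -3 W
4 24/29 40/39 356/1131 112/1131 1 -3 N
5 60/53 60/37 630/1961 480/1961 1 -2 E
final 2 -2 S

n=0: pose=(1,-3,N); sL=24/29, sR=40/39; mL=356/1131, mR=112/1131; mL+mR=12/29 → advance +1; mR−mL=-244/1131 → turn -1·90°
n=1: pose=(1,-2,E); sL=60/53, sR=60/37; mL=630/1961, mR=480/1961; mL+mR=30/53 → advance +1; mR−mL=-150/1961 → turn -1·90°
n=2: pose=(2,-2,S); sL=120/61, sR=24/17; mL=1308/1037, mR=-288/1037; mL+mR=60/61 → advance +1; mR−mL=-1596/1037 → turn -1·90°
n=3: pose=(2,-3,W); sL=6/5, sR=15/16; mL=117/160, mR=-21/160; mL+mR=3/5 → advance +1; mR−mL=-69/80 → turn -1·90°
n=4: pose=(1,-3,N); sL=24/29, sR=40/39; mL=356/1131, mR=112/1131; mL+mR=12/29 → advance +1; mR−mL=-244/1131 → turn -1·90°
n=5: pose=(1,-2,E); sL=60/53, sR=60/37; mL=630/1961, mR=480/1961; mL+mR=30/53 → advance +1; mR−mL=-150/1961 → turn -1·90°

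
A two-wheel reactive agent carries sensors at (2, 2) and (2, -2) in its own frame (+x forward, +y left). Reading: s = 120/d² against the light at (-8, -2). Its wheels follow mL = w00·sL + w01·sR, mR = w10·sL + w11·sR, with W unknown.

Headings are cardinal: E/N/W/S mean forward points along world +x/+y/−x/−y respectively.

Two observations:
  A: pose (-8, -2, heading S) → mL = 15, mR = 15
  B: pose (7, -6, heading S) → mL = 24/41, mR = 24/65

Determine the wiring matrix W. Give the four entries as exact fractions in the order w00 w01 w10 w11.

obs A: pose=(-8,-2,S) → sL=15, sR=15, mL=15, mR=15
obs B: pose=(7,-6,S) → sL=24/65, sR=24/41, mL=24/41, mR=24/65
sensor matrix S = [[15, 15], [24/65, 24/41]]; det S = 1728/533
solve [mL_A; mL_B] = S·[w00; w01] and [mR_A; mR_B] = S·[w10; w11]:
  w00 = 0, w01 = 1, w10 = 1, w11 = 0

0 1 1 0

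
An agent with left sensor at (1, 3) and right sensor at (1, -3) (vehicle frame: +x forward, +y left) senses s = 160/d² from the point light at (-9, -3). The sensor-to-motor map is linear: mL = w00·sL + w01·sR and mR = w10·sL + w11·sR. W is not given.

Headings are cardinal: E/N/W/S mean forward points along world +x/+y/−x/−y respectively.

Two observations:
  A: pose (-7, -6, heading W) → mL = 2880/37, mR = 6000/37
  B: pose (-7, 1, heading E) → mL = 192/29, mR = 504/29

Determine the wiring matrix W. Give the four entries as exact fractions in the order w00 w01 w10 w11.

obs A: pose=(-7,-6,W) → sL=160/37, sR=160, mL=2880/37, mR=6000/37
obs B: pose=(-7,1,E) → sL=80/29, sR=16, mL=192/29, mR=504/29
sensor matrix S = [[160/37, 160], [80/29, 16]]; det S = -399360/1073
solve [mL_A; mL_B] = S·[w00; w01] and [mR_A; mR_B] = S·[w10; w11]:
  w00 = -1/2, w01 = 1/2, w10 = 1/2, w11 = 1

-1/2 1/2 1/2 1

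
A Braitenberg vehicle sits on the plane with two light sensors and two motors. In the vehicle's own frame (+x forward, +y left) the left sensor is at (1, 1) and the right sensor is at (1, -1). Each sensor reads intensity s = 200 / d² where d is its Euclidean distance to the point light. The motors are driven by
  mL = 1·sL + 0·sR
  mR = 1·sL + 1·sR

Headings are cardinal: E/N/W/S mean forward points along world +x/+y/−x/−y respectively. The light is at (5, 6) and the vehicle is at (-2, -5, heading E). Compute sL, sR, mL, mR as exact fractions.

25/17 10/9 25/17 395/153

left sensor world pos  = (-1, -4); dL² = 136
right sensor world pos = (-1, -6); dR² = 180
sL = 200/136 = 25/17
sR = 200/180 = 10/9
mL = 1·sL + 0·sR = 25/17
mR = 1·sL + 1·sR = 395/153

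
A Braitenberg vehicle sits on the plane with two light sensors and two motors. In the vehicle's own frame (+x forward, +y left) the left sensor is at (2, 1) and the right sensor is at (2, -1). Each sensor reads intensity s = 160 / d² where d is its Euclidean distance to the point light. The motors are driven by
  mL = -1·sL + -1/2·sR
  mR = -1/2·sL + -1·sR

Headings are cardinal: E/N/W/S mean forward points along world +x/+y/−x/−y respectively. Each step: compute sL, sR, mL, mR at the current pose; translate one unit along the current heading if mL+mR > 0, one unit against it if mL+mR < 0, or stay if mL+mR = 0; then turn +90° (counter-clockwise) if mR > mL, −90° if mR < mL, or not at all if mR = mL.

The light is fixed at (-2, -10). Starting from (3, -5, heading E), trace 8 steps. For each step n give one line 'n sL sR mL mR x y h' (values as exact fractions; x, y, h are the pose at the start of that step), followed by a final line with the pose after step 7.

0 32/17 32/13 -688/221 -752/221 3 -5 E
1 80/17 80/9 -1400/153 -1720/153 2 -5 S
2 160/29 160/53 -10800/1537 -8880/1537 2 -4 W
3 40/13 5 -145/26 -85/13 3 -4 S
4 32/9 160/73 -3056/657 -2608/657 3 -3 W
5 80/37 16/5 -696/185 -792/185 4 -3 S
6 32/13 160/97 -4144/1261 -3632/1261 4 -2 W
7 8/5 20/9 -122/45 -136/45 5 -2 S
final 5 -1 W

n=0: pose=(3,-5,E); sL=32/17, sR=32/13; mL=-688/221, mR=-752/221; mL+mR=-1440/221 → advance -1; mR−mL=-64/221 → turn -1·90°
n=1: pose=(2,-5,S); sL=80/17, sR=80/9; mL=-1400/153, mR=-1720/153; mL+mR=-1040/51 → advance -1; mR−mL=-320/153 → turn -1·90°
n=2: pose=(2,-4,W); sL=160/29, sR=160/53; mL=-10800/1537, mR=-8880/1537; mL+mR=-19680/1537 → advance -1; mR−mL=1920/1537 → turn +1·90°
n=3: pose=(3,-4,S); sL=40/13, sR=5; mL=-145/26, mR=-85/13; mL+mR=-315/26 → advance -1; mR−mL=-25/26 → turn -1·90°
n=4: pose=(3,-3,W); sL=32/9, sR=160/73; mL=-3056/657, mR=-2608/657; mL+mR=-1888/219 → advance -1; mR−mL=448/657 → turn +1·90°
n=5: pose=(4,-3,S); sL=80/37, sR=16/5; mL=-696/185, mR=-792/185; mL+mR=-1488/185 → advance -1; mR−mL=-96/185 → turn -1·90°
n=6: pose=(4,-2,W); sL=32/13, sR=160/97; mL=-4144/1261, mR=-3632/1261; mL+mR=-7776/1261 → advance -1; mR−mL=512/1261 → turn +1·90°
n=7: pose=(5,-2,S); sL=8/5, sR=20/9; mL=-122/45, mR=-136/45; mL+mR=-86/15 → advance -1; mR−mL=-14/45 → turn -1·90°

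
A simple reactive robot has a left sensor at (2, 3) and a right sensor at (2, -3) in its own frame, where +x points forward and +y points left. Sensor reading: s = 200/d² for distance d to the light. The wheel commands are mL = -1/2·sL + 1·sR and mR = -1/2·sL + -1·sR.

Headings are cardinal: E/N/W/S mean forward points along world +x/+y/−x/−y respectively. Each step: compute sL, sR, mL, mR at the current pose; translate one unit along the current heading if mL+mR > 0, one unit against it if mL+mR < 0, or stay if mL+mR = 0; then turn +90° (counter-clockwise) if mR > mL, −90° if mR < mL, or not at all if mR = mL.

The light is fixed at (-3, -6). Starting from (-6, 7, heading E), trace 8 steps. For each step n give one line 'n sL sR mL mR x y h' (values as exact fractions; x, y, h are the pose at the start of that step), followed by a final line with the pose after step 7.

0 200/257 200/101 41300/25957 -61500/25957 -6 7 E
1 100/61 20/17 370/1037 -2070/1037 -7 7 S
2 200/157 8/13 -44/2041 -2556/2041 -7 8 W
3 50/73 25/32 1025/2336 -2625/2336 -6 8 N
4 200/257 200/101 41300/25957 -61500/25957 -6 7 E
5 100/61 20/17 370/1037 -2070/1037 -7 7 S
6 200/157 8/13 -44/2041 -2556/2041 -7 8 W
7 50/73 25/32 1025/2336 -2625/2336 -6 8 N
final -6 7 E

n=0: pose=(-6,7,E); sL=200/257, sR=200/101; mL=41300/25957, mR=-61500/25957; mL+mR=-200/257 → advance -1; mR−mL=-400/101 → turn -1·90°
n=1: pose=(-7,7,S); sL=100/61, sR=20/17; mL=370/1037, mR=-2070/1037; mL+mR=-100/61 → advance -1; mR−mL=-40/17 → turn -1·90°
n=2: pose=(-7,8,W); sL=200/157, sR=8/13; mL=-44/2041, mR=-2556/2041; mL+mR=-200/157 → advance -1; mR−mL=-16/13 → turn -1·90°
n=3: pose=(-6,8,N); sL=50/73, sR=25/32; mL=1025/2336, mR=-2625/2336; mL+mR=-50/73 → advance -1; mR−mL=-25/16 → turn -1·90°
n=4: pose=(-6,7,E); sL=200/257, sR=200/101; mL=41300/25957, mR=-61500/25957; mL+mR=-200/257 → advance -1; mR−mL=-400/101 → turn -1·90°
n=5: pose=(-7,7,S); sL=100/61, sR=20/17; mL=370/1037, mR=-2070/1037; mL+mR=-100/61 → advance -1; mR−mL=-40/17 → turn -1·90°
n=6: pose=(-7,8,W); sL=200/157, sR=8/13; mL=-44/2041, mR=-2556/2041; mL+mR=-200/157 → advance -1; mR−mL=-16/13 → turn -1·90°
n=7: pose=(-6,8,N); sL=50/73, sR=25/32; mL=1025/2336, mR=-2625/2336; mL+mR=-50/73 → advance -1; mR−mL=-25/16 → turn -1·90°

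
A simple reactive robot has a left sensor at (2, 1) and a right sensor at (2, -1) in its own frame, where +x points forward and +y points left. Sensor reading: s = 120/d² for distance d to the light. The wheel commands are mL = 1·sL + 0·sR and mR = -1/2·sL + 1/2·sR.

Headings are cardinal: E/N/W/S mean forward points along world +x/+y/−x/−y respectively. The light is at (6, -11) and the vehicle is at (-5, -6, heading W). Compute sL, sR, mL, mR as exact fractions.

24/37 24/41 24/37 -48/1517

left sensor world pos  = (-7, -7); dL² = 185
right sensor world pos = (-7, -5); dR² = 205
sL = 120/185 = 24/37
sR = 120/205 = 24/41
mL = 1·sL + 0·sR = 24/37
mR = -1/2·sL + 1/2·sR = -48/1517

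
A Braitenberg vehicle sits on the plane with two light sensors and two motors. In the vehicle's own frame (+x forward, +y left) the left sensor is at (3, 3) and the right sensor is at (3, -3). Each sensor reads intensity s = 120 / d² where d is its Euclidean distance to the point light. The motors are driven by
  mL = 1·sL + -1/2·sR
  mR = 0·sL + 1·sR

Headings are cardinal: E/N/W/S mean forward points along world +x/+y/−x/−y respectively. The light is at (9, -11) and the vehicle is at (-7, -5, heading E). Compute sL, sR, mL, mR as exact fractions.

12/25 60/89 318/2225 60/89

left sensor world pos  = (-4, -2); dL² = 250
right sensor world pos = (-4, -8); dR² = 178
sL = 120/250 = 12/25
sR = 120/178 = 60/89
mL = 1·sL + -1/2·sR = 318/2225
mR = 0·sL + 1·sR = 60/89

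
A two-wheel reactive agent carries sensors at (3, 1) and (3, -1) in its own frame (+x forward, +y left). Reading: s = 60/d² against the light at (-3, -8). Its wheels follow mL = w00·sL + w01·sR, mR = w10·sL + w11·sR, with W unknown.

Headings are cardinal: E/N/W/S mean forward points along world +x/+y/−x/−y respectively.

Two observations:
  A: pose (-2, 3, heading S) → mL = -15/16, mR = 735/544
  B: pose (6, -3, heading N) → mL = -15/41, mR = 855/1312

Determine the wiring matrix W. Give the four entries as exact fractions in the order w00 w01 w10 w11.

obs A: pose=(-2,3,S) → sL=15/17, sR=15/16, mL=-15/16, mR=735/544
obs B: pose=(6,-3,N) → sL=15/32, sR=15/41, mL=-15/41, mR=855/1312
sensor matrix S = [[15/17, 15/16], [15/32, 15/41]]; det S = -41625/356864
solve [mL_A; mL_B] = S·[w00; w01] and [mR_A; mR_B] = S·[w10; w11]:
  w00 = 0, w01 = -1, w10 = 1, w11 = 1/2

0 -1 1 1/2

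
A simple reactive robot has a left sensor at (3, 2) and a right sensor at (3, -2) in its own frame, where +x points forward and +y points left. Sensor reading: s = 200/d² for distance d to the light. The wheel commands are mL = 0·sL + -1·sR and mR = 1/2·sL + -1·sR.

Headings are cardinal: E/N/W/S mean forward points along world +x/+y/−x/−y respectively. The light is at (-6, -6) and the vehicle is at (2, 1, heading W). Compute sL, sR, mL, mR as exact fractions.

left sensor world pos  = (-1, -1); dL² = 50
right sensor world pos = (-1, 3); dR² = 106
sL = 200/50 = 4
sR = 200/106 = 100/53
mL = 0·sL + -1·sR = -100/53
mR = 1/2·sL + -1·sR = 6/53

4 100/53 -100/53 6/53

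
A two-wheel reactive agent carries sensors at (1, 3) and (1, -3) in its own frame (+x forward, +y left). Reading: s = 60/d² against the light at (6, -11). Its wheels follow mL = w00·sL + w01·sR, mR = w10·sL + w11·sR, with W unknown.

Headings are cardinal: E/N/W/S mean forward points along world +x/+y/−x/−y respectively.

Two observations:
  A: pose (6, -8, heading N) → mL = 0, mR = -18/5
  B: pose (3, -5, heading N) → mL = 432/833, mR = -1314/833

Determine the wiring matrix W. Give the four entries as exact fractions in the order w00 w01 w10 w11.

-1 1 -1/2 -1

obs A: pose=(6,-8,N) → sL=12/5, sR=12/5, mL=0, mR=-18/5
obs B: pose=(3,-5,N) → sL=12/17, sR=60/49, mL=432/833, mR=-1314/833
sensor matrix S = [[12/5, 12/5], [12/17, 60/49]]; det S = 5184/4165
solve [mL_A; mL_B] = S·[w00; w01] and [mR_A; mR_B] = S·[w10; w11]:
  w00 = -1, w01 = 1, w10 = -1/2, w11 = -1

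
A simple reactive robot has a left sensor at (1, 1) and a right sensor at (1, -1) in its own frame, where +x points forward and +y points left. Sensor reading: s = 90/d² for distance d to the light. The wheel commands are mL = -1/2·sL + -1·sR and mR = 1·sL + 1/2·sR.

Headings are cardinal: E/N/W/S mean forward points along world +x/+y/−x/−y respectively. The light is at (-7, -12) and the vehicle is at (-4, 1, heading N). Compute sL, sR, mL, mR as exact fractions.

9/20 45/106 -1377/2120 351/530

left sensor world pos  = (-5, 2); dL² = 200
right sensor world pos = (-3, 2); dR² = 212
sL = 90/200 = 9/20
sR = 90/212 = 45/106
mL = -1/2·sL + -1·sR = -1377/2120
mR = 1·sL + 1/2·sR = 351/530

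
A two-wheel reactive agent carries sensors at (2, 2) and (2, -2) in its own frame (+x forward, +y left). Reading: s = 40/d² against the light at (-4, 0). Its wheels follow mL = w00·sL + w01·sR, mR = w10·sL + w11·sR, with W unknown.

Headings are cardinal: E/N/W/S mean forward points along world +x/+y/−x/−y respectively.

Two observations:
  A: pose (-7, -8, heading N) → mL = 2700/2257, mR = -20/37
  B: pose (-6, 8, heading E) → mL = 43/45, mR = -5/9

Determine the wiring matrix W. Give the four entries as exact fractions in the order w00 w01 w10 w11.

1 1/2 0 -1/2

obs A: pose=(-7,-8,N) → sL=40/61, sR=40/37, mL=2700/2257, mR=-20/37
obs B: pose=(-6,8,E) → sL=2/5, sR=10/9, mL=43/45, mR=-5/9
sensor matrix S = [[40/61, 40/37], [2/5, 10/9]]; det S = 6016/20313
solve [mL_A; mL_B] = S·[w00; w01] and [mR_A; mR_B] = S·[w10; w11]:
  w00 = 1, w01 = 1/2, w10 = 0, w11 = -1/2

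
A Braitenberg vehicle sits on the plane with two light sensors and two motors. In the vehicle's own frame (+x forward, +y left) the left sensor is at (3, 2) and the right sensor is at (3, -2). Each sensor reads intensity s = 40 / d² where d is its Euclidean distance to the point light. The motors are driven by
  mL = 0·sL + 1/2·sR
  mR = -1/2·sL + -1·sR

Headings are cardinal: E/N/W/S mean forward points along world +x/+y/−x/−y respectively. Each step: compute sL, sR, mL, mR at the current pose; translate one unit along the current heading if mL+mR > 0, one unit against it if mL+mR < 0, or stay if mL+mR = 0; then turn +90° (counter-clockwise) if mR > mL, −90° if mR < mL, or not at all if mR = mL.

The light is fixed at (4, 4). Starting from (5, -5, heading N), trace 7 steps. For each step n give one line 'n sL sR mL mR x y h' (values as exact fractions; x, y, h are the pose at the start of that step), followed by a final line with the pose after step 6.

0 40/37 8/9 4/9 -476/333 5 -5 N
1 1/2 1/4 1/8 -1/2 5 -6 E
2 40/173 40/173 20/173 -60/173 4 -6 S
3 4/13 20/29 10/29 -318/377 4 -5 W
4 40/37 8/9 4/9 -476/333 5 -5 N
5 1/2 1/4 1/8 -1/2 5 -6 E
6 40/173 40/173 20/173 -60/173 4 -6 S
final 4 -5 W

n=0: pose=(5,-5,N); sL=40/37, sR=8/9; mL=4/9, mR=-476/333; mL+mR=-328/333 → advance -1; mR−mL=-208/111 → turn -1·90°
n=1: pose=(5,-6,E); sL=1/2, sR=1/4; mL=1/8, mR=-1/2; mL+mR=-3/8 → advance -1; mR−mL=-5/8 → turn -1·90°
n=2: pose=(4,-6,S); sL=40/173, sR=40/173; mL=20/173, mR=-60/173; mL+mR=-40/173 → advance -1; mR−mL=-80/173 → turn -1·90°
n=3: pose=(4,-5,W); sL=4/13, sR=20/29; mL=10/29, mR=-318/377; mL+mR=-188/377 → advance -1; mR−mL=-448/377 → turn -1·90°
n=4: pose=(5,-5,N); sL=40/37, sR=8/9; mL=4/9, mR=-476/333; mL+mR=-328/333 → advance -1; mR−mL=-208/111 → turn -1·90°
n=5: pose=(5,-6,E); sL=1/2, sR=1/4; mL=1/8, mR=-1/2; mL+mR=-3/8 → advance -1; mR−mL=-5/8 → turn -1·90°
n=6: pose=(4,-6,S); sL=40/173, sR=40/173; mL=20/173, mR=-60/173; mL+mR=-40/173 → advance -1; mR−mL=-80/173 → turn -1·90°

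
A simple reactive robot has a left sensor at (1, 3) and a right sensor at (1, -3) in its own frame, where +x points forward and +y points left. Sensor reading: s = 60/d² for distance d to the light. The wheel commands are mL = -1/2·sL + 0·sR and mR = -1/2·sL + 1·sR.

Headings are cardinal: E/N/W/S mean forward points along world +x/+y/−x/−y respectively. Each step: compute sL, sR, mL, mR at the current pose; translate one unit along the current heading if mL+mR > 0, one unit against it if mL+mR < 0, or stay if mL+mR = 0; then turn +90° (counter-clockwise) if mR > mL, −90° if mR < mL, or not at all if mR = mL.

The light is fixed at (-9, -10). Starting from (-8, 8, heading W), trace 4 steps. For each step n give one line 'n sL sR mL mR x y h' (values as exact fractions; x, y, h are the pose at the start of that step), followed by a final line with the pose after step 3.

0 4/15 20/147 -2/15 2/735 -8 8 W
1 30/157 6/29 -15/157 507/4553 -7 8 S
2 60/409 12/41 -30/409 3678/16769 -7 7 E
3 5/27 1/6 -5/54 2/27 -6 7 N
final -6 6 W

n=0: pose=(-8,8,W); sL=4/15, sR=20/147; mL=-2/15, mR=2/735; mL+mR=-32/245 → advance -1; mR−mL=20/147 → turn +1·90°
n=1: pose=(-7,8,S); sL=30/157, sR=6/29; mL=-15/157, mR=507/4553; mL+mR=72/4553 → advance +1; mR−mL=6/29 → turn +1·90°
n=2: pose=(-7,7,E); sL=60/409, sR=12/41; mL=-30/409, mR=3678/16769; mL+mR=2448/16769 → advance +1; mR−mL=12/41 → turn +1·90°
n=3: pose=(-6,7,N); sL=5/27, sR=1/6; mL=-5/54, mR=2/27; mL+mR=-1/54 → advance -1; mR−mL=1/6 → turn +1·90°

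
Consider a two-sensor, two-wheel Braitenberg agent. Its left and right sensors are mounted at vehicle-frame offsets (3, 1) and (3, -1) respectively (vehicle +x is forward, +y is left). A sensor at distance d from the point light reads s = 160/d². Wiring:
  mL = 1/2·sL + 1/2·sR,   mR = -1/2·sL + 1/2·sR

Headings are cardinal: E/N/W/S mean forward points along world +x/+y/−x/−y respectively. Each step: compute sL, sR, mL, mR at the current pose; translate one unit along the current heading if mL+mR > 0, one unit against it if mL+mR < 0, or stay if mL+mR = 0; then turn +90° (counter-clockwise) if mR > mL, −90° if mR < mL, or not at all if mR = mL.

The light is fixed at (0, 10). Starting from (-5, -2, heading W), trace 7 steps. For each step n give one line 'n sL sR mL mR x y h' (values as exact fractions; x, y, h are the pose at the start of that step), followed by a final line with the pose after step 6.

0 160/233 32/37 6688/8621 768/8621 -5 -2 W
1 16/13 80/53 944/689 96/689 -6 -2 N
2 160/109 160/153 20960/16677 -3520/16677 -6 -1 E
3 40/53 20/29 1110/1537 -50/1537 -5 -1 S
4 160/233 32/37 6688/8621 768/8621 -5 -2 W
5 16/13 80/53 944/689 96/689 -6 -2 N
6 160/109 160/153 20960/16677 -3520/16677 -6 -1 E
final -5 -1 S

n=0: pose=(-5,-2,W); sL=160/233, sR=32/37; mL=6688/8621, mR=768/8621; mL+mR=32/37 → advance +1; mR−mL=-160/233 → turn -1·90°
n=1: pose=(-6,-2,N); sL=16/13, sR=80/53; mL=944/689, mR=96/689; mL+mR=80/53 → advance +1; mR−mL=-16/13 → turn -1·90°
n=2: pose=(-6,-1,E); sL=160/109, sR=160/153; mL=20960/16677, mR=-3520/16677; mL+mR=160/153 → advance +1; mR−mL=-160/109 → turn -1·90°
n=3: pose=(-5,-1,S); sL=40/53, sR=20/29; mL=1110/1537, mR=-50/1537; mL+mR=20/29 → advance +1; mR−mL=-40/53 → turn -1·90°
n=4: pose=(-5,-2,W); sL=160/233, sR=32/37; mL=6688/8621, mR=768/8621; mL+mR=32/37 → advance +1; mR−mL=-160/233 → turn -1·90°
n=5: pose=(-6,-2,N); sL=16/13, sR=80/53; mL=944/689, mR=96/689; mL+mR=80/53 → advance +1; mR−mL=-16/13 → turn -1·90°
n=6: pose=(-6,-1,E); sL=160/109, sR=160/153; mL=20960/16677, mR=-3520/16677; mL+mR=160/153 → advance +1; mR−mL=-160/109 → turn -1·90°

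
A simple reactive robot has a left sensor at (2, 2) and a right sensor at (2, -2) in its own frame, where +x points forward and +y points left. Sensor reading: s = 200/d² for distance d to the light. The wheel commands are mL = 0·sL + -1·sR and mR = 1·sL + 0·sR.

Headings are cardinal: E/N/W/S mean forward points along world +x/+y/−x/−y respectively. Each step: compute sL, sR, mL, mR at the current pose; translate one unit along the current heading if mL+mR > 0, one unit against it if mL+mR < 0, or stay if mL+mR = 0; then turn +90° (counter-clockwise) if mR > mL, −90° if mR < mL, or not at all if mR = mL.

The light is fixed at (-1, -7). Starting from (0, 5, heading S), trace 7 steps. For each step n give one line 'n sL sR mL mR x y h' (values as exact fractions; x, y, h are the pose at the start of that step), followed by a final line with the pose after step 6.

n=0: pose=(0,5,S); sL=200/109, sR=200/101; mL=-200/101, mR=200/109; mL+mR=-1600/11009 → advance -1; mR−mL=42000/11009 → turn +1·90°
n=1: pose=(0,6,E); sL=100/117, sR=20/13; mL=-20/13, mR=100/117; mL+mR=-80/117 → advance -1; mR−mL=280/117 → turn +1·90°
n=2: pose=(-1,6,N); sL=200/229, sR=200/229; mL=-200/229, mR=200/229; mL+mR=0 → advance +0; mR−mL=400/229 → turn +1·90°
n=3: pose=(-1,6,W); sL=8/5, sR=200/229; mL=-200/229, mR=8/5; mL+mR=832/1145 → advance +1; mR−mL=2832/1145 → turn +1·90°
n=4: pose=(-2,6,S); sL=100/61, sR=20/13; mL=-20/13, mR=100/61; mL+mR=80/793 → advance +1; mR−mL=2520/793 → turn +1·90°
n=5: pose=(-2,5,E); sL=200/197, sR=200/101; mL=-200/101, mR=200/197; mL+mR=-19200/19897 → advance -1; mR−mL=59600/19897 → turn +1·90°
n=6: pose=(-3,5,N); sL=50/53, sR=50/49; mL=-50/49, mR=50/53; mL+mR=-200/2597 → advance -1; mR−mL=5100/2597 → turn +1·90°

0 200/109 200/101 -200/101 200/109 0 5 S
1 100/117 20/13 -20/13 100/117 0 6 E
2 200/229 200/229 -200/229 200/229 -1 6 N
3 8/5 200/229 -200/229 8/5 -1 6 W
4 100/61 20/13 -20/13 100/61 -2 6 S
5 200/197 200/101 -200/101 200/197 -2 5 E
6 50/53 50/49 -50/49 50/53 -3 5 N
final -3 4 W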